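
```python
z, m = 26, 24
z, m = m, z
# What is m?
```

Trace (tracking m):
z, m = (26, 24)  # -> z = 26, m = 24
z, m = (m, z)  # -> z = 24, m = 26

Answer: 26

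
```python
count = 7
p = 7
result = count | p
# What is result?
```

Answer: 7

Derivation:
Trace (tracking result):
count = 7  # -> count = 7
p = 7  # -> p = 7
result = count | p  # -> result = 7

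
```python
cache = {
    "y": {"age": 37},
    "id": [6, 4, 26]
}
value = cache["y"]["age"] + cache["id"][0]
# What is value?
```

Answer: 43

Derivation:
Trace (tracking value):
cache = {'y': {'age': 37}, 'id': [6, 4, 26]}  # -> cache = {'y': {'age': 37}, 'id': [6, 4, 26]}
value = cache['y']['age'] + cache['id'][0]  # -> value = 43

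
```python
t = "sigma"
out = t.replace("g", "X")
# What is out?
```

Answer: 'siXma'

Derivation:
Trace (tracking out):
t = 'sigma'  # -> t = 'sigma'
out = t.replace('g', 'X')  # -> out = 'siXma'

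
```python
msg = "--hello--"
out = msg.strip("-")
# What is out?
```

Answer: 'hello'

Derivation:
Trace (tracking out):
msg = '--hello--'  # -> msg = '--hello--'
out = msg.strip('-')  # -> out = 'hello'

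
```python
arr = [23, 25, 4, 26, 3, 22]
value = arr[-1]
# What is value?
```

Answer: 22

Derivation:
Trace (tracking value):
arr = [23, 25, 4, 26, 3, 22]  # -> arr = [23, 25, 4, 26, 3, 22]
value = arr[-1]  # -> value = 22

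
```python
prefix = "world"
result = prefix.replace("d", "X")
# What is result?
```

Trace (tracking result):
prefix = 'world'  # -> prefix = 'world'
result = prefix.replace('d', 'X')  # -> result = 'worlX'

Answer: 'worlX'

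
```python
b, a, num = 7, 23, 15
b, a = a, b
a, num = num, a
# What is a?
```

Answer: 15

Derivation:
Trace (tracking a):
b, a, num = (7, 23, 15)  # -> b = 7, a = 23, num = 15
b, a = (a, b)  # -> b = 23, a = 7
a, num = (num, a)  # -> a = 15, num = 7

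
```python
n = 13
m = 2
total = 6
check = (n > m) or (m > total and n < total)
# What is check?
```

Trace (tracking check):
n = 13  # -> n = 13
m = 2  # -> m = 2
total = 6  # -> total = 6
check = n > m or (m > total and n < total)  # -> check = True

Answer: True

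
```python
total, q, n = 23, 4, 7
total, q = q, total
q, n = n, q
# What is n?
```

Answer: 23

Derivation:
Trace (tracking n):
total, q, n = (23, 4, 7)  # -> total = 23, q = 4, n = 7
total, q = (q, total)  # -> total = 4, q = 23
q, n = (n, q)  # -> q = 7, n = 23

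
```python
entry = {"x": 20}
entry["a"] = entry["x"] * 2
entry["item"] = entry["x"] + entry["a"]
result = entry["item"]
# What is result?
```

Trace (tracking result):
entry = {'x': 20}  # -> entry = {'x': 20}
entry['a'] = entry['x'] * 2  # -> entry = {'x': 20, 'a': 40}
entry['item'] = entry['x'] + entry['a']  # -> entry = {'x': 20, 'a': 40, 'item': 60}
result = entry['item']  # -> result = 60

Answer: 60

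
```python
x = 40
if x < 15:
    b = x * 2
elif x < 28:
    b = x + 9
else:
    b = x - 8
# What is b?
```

Trace (tracking b):
x = 40  # -> x = 40
if x < 15:  # condition is False
elif x < 28:  # condition is False
else:
    b = x - 8  # -> b = 32

Answer: 32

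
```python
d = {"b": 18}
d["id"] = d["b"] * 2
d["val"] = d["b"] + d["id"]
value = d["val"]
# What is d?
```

Answer: {'b': 18, 'id': 36, 'val': 54}

Derivation:
Trace (tracking d):
d = {'b': 18}  # -> d = {'b': 18}
d['id'] = d['b'] * 2  # -> d = {'b': 18, 'id': 36}
d['val'] = d['b'] + d['id']  # -> d = {'b': 18, 'id': 36, 'val': 54}
value = d['val']  # -> value = 54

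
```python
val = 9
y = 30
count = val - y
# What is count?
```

Trace (tracking count):
val = 9  # -> val = 9
y = 30  # -> y = 30
count = val - y  # -> count = -21

Answer: -21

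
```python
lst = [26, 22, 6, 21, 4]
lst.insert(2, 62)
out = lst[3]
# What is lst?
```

Answer: [26, 22, 62, 6, 21, 4]

Derivation:
Trace (tracking lst):
lst = [26, 22, 6, 21, 4]  # -> lst = [26, 22, 6, 21, 4]
lst.insert(2, 62)  # -> lst = [26, 22, 62, 6, 21, 4]
out = lst[3]  # -> out = 6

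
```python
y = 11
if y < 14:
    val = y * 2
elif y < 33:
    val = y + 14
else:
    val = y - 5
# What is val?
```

Answer: 22

Derivation:
Trace (tracking val):
y = 11  # -> y = 11
if y < 14:  # condition is True
    val = y * 2  # -> val = 22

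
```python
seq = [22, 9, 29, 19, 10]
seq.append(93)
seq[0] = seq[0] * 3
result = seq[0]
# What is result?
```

Answer: 66

Derivation:
Trace (tracking result):
seq = [22, 9, 29, 19, 10]  # -> seq = [22, 9, 29, 19, 10]
seq.append(93)  # -> seq = [22, 9, 29, 19, 10, 93]
seq[0] = seq[0] * 3  # -> seq = [66, 9, 29, 19, 10, 93]
result = seq[0]  # -> result = 66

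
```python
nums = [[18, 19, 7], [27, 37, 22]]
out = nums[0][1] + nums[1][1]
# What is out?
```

Answer: 56

Derivation:
Trace (tracking out):
nums = [[18, 19, 7], [27, 37, 22]]  # -> nums = [[18, 19, 7], [27, 37, 22]]
out = nums[0][1] + nums[1][1]  # -> out = 56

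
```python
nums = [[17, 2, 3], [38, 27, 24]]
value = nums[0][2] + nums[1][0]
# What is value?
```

Answer: 41

Derivation:
Trace (tracking value):
nums = [[17, 2, 3], [38, 27, 24]]  # -> nums = [[17, 2, 3], [38, 27, 24]]
value = nums[0][2] + nums[1][0]  # -> value = 41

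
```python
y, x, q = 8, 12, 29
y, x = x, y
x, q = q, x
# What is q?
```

Trace (tracking q):
y, x, q = (8, 12, 29)  # -> y = 8, x = 12, q = 29
y, x = (x, y)  # -> y = 12, x = 8
x, q = (q, x)  # -> x = 29, q = 8

Answer: 8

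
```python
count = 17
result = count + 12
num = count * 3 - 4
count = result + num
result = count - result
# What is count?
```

Answer: 76

Derivation:
Trace (tracking count):
count = 17  # -> count = 17
result = count + 12  # -> result = 29
num = count * 3 - 4  # -> num = 47
count = result + num  # -> count = 76
result = count - result  # -> result = 47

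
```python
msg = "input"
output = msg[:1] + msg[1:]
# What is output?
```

Trace (tracking output):
msg = 'input'  # -> msg = 'input'
output = msg[:1] + msg[1:]  # -> output = 'input'

Answer: 'input'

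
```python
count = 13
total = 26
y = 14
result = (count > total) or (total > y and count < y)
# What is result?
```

Trace (tracking result):
count = 13  # -> count = 13
total = 26  # -> total = 26
y = 14  # -> y = 14
result = count > total or (total > y and count < y)  # -> result = True

Answer: True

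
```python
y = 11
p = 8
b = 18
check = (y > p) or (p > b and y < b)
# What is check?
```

Answer: True

Derivation:
Trace (tracking check):
y = 11  # -> y = 11
p = 8  # -> p = 8
b = 18  # -> b = 18
check = y > p or (p > b and y < b)  # -> check = True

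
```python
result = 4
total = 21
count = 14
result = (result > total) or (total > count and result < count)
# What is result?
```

Answer: True

Derivation:
Trace (tracking result):
result = 4  # -> result = 4
total = 21  # -> total = 21
count = 14  # -> count = 14
result = result > total or (total > count and result < count)  # -> result = True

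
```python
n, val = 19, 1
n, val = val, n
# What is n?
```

Trace (tracking n):
n, val = (19, 1)  # -> n = 19, val = 1
n, val = (val, n)  # -> n = 1, val = 19

Answer: 1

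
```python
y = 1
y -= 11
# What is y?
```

Answer: -10

Derivation:
Trace (tracking y):
y = 1  # -> y = 1
y -= 11  # -> y = -10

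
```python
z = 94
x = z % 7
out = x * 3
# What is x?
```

Answer: 3

Derivation:
Trace (tracking x):
z = 94  # -> z = 94
x = z % 7  # -> x = 3
out = x * 3  # -> out = 9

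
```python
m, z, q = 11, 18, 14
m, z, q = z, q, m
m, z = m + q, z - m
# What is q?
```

Trace (tracking q):
m, z, q = (11, 18, 14)  # -> m = 11, z = 18, q = 14
m, z, q = (z, q, m)  # -> m = 18, z = 14, q = 11
m, z = (m + q, z - m)  # -> m = 29, z = -4

Answer: 11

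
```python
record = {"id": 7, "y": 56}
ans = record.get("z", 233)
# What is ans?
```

Trace (tracking ans):
record = {'id': 7, 'y': 56}  # -> record = {'id': 7, 'y': 56}
ans = record.get('z', 233)  # -> ans = 233

Answer: 233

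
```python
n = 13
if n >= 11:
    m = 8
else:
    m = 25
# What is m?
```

Answer: 8

Derivation:
Trace (tracking m):
n = 13  # -> n = 13
if n >= 11:  # condition is True
    m = 8  # -> m = 8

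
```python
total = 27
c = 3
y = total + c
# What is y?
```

Trace (tracking y):
total = 27  # -> total = 27
c = 3  # -> c = 3
y = total + c  # -> y = 30

Answer: 30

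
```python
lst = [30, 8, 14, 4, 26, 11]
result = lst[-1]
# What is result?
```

Answer: 11

Derivation:
Trace (tracking result):
lst = [30, 8, 14, 4, 26, 11]  # -> lst = [30, 8, 14, 4, 26, 11]
result = lst[-1]  # -> result = 11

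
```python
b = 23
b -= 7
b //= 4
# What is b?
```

Trace (tracking b):
b = 23  # -> b = 23
b -= 7  # -> b = 16
b //= 4  # -> b = 4

Answer: 4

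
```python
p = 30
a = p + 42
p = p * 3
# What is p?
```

Trace (tracking p):
p = 30  # -> p = 30
a = p + 42  # -> a = 72
p = p * 3  # -> p = 90

Answer: 90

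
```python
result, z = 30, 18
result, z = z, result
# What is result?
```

Answer: 18

Derivation:
Trace (tracking result):
result, z = (30, 18)  # -> result = 30, z = 18
result, z = (z, result)  # -> result = 18, z = 30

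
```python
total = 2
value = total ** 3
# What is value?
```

Trace (tracking value):
total = 2  # -> total = 2
value = total ** 3  # -> value = 8

Answer: 8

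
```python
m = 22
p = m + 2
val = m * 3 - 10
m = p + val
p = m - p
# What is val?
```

Trace (tracking val):
m = 22  # -> m = 22
p = m + 2  # -> p = 24
val = m * 3 - 10  # -> val = 56
m = p + val  # -> m = 80
p = m - p  # -> p = 56

Answer: 56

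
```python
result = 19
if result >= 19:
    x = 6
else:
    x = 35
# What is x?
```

Answer: 6

Derivation:
Trace (tracking x):
result = 19  # -> result = 19
if result >= 19:  # condition is True
    x = 6  # -> x = 6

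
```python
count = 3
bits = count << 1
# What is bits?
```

Answer: 6

Derivation:
Trace (tracking bits):
count = 3  # -> count = 3
bits = count << 1  # -> bits = 6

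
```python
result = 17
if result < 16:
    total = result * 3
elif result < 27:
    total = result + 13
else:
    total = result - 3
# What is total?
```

Trace (tracking total):
result = 17  # -> result = 17
if result < 16:  # condition is False
elif result < 27:  # condition is True
    total = result + 13  # -> total = 30

Answer: 30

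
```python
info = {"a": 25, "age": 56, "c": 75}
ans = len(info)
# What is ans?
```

Answer: 3

Derivation:
Trace (tracking ans):
info = {'a': 25, 'age': 56, 'c': 75}  # -> info = {'a': 25, 'age': 56, 'c': 75}
ans = len(info)  # -> ans = 3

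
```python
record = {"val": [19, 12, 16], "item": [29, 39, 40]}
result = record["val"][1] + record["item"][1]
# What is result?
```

Trace (tracking result):
record = {'val': [19, 12, 16], 'item': [29, 39, 40]}  # -> record = {'val': [19, 12, 16], 'item': [29, 39, 40]}
result = record['val'][1] + record['item'][1]  # -> result = 51

Answer: 51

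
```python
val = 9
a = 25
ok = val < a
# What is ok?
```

Trace (tracking ok):
val = 9  # -> val = 9
a = 25  # -> a = 25
ok = val < a  # -> ok = True

Answer: True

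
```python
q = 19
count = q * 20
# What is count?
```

Answer: 380

Derivation:
Trace (tracking count):
q = 19  # -> q = 19
count = q * 20  # -> count = 380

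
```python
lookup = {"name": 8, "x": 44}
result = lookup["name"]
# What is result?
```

Trace (tracking result):
lookup = {'name': 8, 'x': 44}  # -> lookup = {'name': 8, 'x': 44}
result = lookup['name']  # -> result = 8

Answer: 8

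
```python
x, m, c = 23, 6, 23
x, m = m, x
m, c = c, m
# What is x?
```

Trace (tracking x):
x, m, c = (23, 6, 23)  # -> x = 23, m = 6, c = 23
x, m = (m, x)  # -> x = 6, m = 23
m, c = (c, m)  # -> m = 23, c = 23

Answer: 6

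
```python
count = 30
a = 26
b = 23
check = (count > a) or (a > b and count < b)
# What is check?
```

Answer: True

Derivation:
Trace (tracking check):
count = 30  # -> count = 30
a = 26  # -> a = 26
b = 23  # -> b = 23
check = count > a or (a > b and count < b)  # -> check = True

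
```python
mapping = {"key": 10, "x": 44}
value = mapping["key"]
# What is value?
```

Trace (tracking value):
mapping = {'key': 10, 'x': 44}  # -> mapping = {'key': 10, 'x': 44}
value = mapping['key']  # -> value = 10

Answer: 10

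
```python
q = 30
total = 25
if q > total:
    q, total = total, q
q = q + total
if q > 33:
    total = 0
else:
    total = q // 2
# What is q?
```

Trace (tracking q):
q = 30  # -> q = 30
total = 25  # -> total = 25
if q > total:  # condition is True
    q, total = (total, q)  # -> q = 25, total = 30
q = q + total  # -> q = 55
if q > 33:  # condition is True
    total = 0  # -> total = 0

Answer: 55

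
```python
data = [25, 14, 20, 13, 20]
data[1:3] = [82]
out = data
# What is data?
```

Answer: [25, 82, 13, 20]

Derivation:
Trace (tracking data):
data = [25, 14, 20, 13, 20]  # -> data = [25, 14, 20, 13, 20]
data[1:3] = [82]  # -> data = [25, 82, 13, 20]
out = data  # -> out = [25, 82, 13, 20]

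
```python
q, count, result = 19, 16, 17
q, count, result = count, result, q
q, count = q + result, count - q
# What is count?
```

Answer: 1

Derivation:
Trace (tracking count):
q, count, result = (19, 16, 17)  # -> q = 19, count = 16, result = 17
q, count, result = (count, result, q)  # -> q = 16, count = 17, result = 19
q, count = (q + result, count - q)  # -> q = 35, count = 1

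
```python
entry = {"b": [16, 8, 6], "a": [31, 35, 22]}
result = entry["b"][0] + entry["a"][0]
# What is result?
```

Trace (tracking result):
entry = {'b': [16, 8, 6], 'a': [31, 35, 22]}  # -> entry = {'b': [16, 8, 6], 'a': [31, 35, 22]}
result = entry['b'][0] + entry['a'][0]  # -> result = 47

Answer: 47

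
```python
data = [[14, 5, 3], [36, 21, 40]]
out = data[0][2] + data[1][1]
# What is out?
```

Trace (tracking out):
data = [[14, 5, 3], [36, 21, 40]]  # -> data = [[14, 5, 3], [36, 21, 40]]
out = data[0][2] + data[1][1]  # -> out = 24

Answer: 24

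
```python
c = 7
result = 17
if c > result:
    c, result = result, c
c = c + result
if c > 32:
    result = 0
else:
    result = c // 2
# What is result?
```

Answer: 12

Derivation:
Trace (tracking result):
c = 7  # -> c = 7
result = 17  # -> result = 17
if c > result:  # condition is False
c = c + result  # -> c = 24
if c > 32:  # condition is False
else:
    result = c // 2  # -> result = 12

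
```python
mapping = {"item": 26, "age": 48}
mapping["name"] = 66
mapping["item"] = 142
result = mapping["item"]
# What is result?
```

Trace (tracking result):
mapping = {'item': 26, 'age': 48}  # -> mapping = {'item': 26, 'age': 48}
mapping['name'] = 66  # -> mapping = {'item': 26, 'age': 48, 'name': 66}
mapping['item'] = 142  # -> mapping = {'item': 142, 'age': 48, 'name': 66}
result = mapping['item']  # -> result = 142

Answer: 142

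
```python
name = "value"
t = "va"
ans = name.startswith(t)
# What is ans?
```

Answer: True

Derivation:
Trace (tracking ans):
name = 'value'  # -> name = 'value'
t = 'va'  # -> t = 'va'
ans = name.startswith(t)  # -> ans = True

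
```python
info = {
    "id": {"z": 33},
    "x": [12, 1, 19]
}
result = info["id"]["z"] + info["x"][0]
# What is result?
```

Trace (tracking result):
info = {'id': {'z': 33}, 'x': [12, 1, 19]}  # -> info = {'id': {'z': 33}, 'x': [12, 1, 19]}
result = info['id']['z'] + info['x'][0]  # -> result = 45

Answer: 45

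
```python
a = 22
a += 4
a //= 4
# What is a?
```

Trace (tracking a):
a = 22  # -> a = 22
a += 4  # -> a = 26
a //= 4  # -> a = 6

Answer: 6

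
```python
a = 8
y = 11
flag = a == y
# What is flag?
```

Answer: False

Derivation:
Trace (tracking flag):
a = 8  # -> a = 8
y = 11  # -> y = 11
flag = a == y  # -> flag = False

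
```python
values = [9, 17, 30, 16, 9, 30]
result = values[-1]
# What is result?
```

Trace (tracking result):
values = [9, 17, 30, 16, 9, 30]  # -> values = [9, 17, 30, 16, 9, 30]
result = values[-1]  # -> result = 30

Answer: 30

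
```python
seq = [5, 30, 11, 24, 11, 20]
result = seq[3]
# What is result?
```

Answer: 24

Derivation:
Trace (tracking result):
seq = [5, 30, 11, 24, 11, 20]  # -> seq = [5, 30, 11, 24, 11, 20]
result = seq[3]  # -> result = 24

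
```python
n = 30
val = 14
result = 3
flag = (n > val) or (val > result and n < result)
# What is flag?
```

Answer: True

Derivation:
Trace (tracking flag):
n = 30  # -> n = 30
val = 14  # -> val = 14
result = 3  # -> result = 3
flag = n > val or (val > result and n < result)  # -> flag = True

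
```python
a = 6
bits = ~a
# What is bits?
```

Trace (tracking bits):
a = 6  # -> a = 6
bits = ~a  # -> bits = -7

Answer: -7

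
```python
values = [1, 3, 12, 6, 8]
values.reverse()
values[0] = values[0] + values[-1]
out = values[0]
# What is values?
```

Answer: [9, 6, 12, 3, 1]

Derivation:
Trace (tracking values):
values = [1, 3, 12, 6, 8]  # -> values = [1, 3, 12, 6, 8]
values.reverse()  # -> values = [8, 6, 12, 3, 1]
values[0] = values[0] + values[-1]  # -> values = [9, 6, 12, 3, 1]
out = values[0]  # -> out = 9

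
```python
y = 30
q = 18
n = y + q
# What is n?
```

Trace (tracking n):
y = 30  # -> y = 30
q = 18  # -> q = 18
n = y + q  # -> n = 48

Answer: 48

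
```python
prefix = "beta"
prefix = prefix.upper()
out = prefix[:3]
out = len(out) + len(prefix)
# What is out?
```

Answer: 7

Derivation:
Trace (tracking out):
prefix = 'beta'  # -> prefix = 'beta'
prefix = prefix.upper()  # -> prefix = 'BETA'
out = prefix[:3]  # -> out = 'BET'
out = len(out) + len(prefix)  # -> out = 7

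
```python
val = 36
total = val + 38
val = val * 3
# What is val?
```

Trace (tracking val):
val = 36  # -> val = 36
total = val + 38  # -> total = 74
val = val * 3  # -> val = 108

Answer: 108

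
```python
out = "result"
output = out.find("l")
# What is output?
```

Answer: 4

Derivation:
Trace (tracking output):
out = 'result'  # -> out = 'result'
output = out.find('l')  # -> output = 4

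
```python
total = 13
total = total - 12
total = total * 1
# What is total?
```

Trace (tracking total):
total = 13  # -> total = 13
total = total - 12  # -> total = 1
total = total * 1  # -> total = 1

Answer: 1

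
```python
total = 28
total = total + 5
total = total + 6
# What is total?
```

Answer: 39

Derivation:
Trace (tracking total):
total = 28  # -> total = 28
total = total + 5  # -> total = 33
total = total + 6  # -> total = 39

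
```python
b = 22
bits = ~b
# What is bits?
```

Trace (tracking bits):
b = 22  # -> b = 22
bits = ~b  # -> bits = -23

Answer: -23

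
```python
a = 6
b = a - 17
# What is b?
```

Answer: -11

Derivation:
Trace (tracking b):
a = 6  # -> a = 6
b = a - 17  # -> b = -11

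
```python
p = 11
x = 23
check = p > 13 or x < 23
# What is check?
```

Trace (tracking check):
p = 11  # -> p = 11
x = 23  # -> x = 23
check = p > 13 or x < 23  # -> check = False

Answer: False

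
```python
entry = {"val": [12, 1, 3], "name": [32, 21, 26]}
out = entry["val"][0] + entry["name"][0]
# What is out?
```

Trace (tracking out):
entry = {'val': [12, 1, 3], 'name': [32, 21, 26]}  # -> entry = {'val': [12, 1, 3], 'name': [32, 21, 26]}
out = entry['val'][0] + entry['name'][0]  # -> out = 44

Answer: 44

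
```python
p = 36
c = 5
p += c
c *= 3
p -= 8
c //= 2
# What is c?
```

Trace (tracking c):
p = 36  # -> p = 36
c = 5  # -> c = 5
p += c  # -> p = 41
c *= 3  # -> c = 15
p -= 8  # -> p = 33
c //= 2  # -> c = 7

Answer: 7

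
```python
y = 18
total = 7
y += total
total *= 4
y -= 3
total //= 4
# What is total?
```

Trace (tracking total):
y = 18  # -> y = 18
total = 7  # -> total = 7
y += total  # -> y = 25
total *= 4  # -> total = 28
y -= 3  # -> y = 22
total //= 4  # -> total = 7

Answer: 7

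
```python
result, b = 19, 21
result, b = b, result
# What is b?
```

Trace (tracking b):
result, b = (19, 21)  # -> result = 19, b = 21
result, b = (b, result)  # -> result = 21, b = 19

Answer: 19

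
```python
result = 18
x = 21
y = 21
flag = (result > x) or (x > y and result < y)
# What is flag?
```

Trace (tracking flag):
result = 18  # -> result = 18
x = 21  # -> x = 21
y = 21  # -> y = 21
flag = result > x or (x > y and result < y)  # -> flag = False

Answer: False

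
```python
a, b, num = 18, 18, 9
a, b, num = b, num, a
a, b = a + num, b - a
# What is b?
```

Trace (tracking b):
a, b, num = (18, 18, 9)  # -> a = 18, b = 18, num = 9
a, b, num = (b, num, a)  # -> a = 18, b = 9, num = 18
a, b = (a + num, b - a)  # -> a = 36, b = -9

Answer: -9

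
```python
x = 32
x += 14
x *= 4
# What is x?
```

Trace (tracking x):
x = 32  # -> x = 32
x += 14  # -> x = 46
x *= 4  # -> x = 184

Answer: 184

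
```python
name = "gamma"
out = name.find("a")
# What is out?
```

Answer: 1

Derivation:
Trace (tracking out):
name = 'gamma'  # -> name = 'gamma'
out = name.find('a')  # -> out = 1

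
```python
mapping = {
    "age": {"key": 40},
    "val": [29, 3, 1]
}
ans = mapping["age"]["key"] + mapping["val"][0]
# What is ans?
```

Trace (tracking ans):
mapping = {'age': {'key': 40}, 'val': [29, 3, 1]}  # -> mapping = {'age': {'key': 40}, 'val': [29, 3, 1]}
ans = mapping['age']['key'] + mapping['val'][0]  # -> ans = 69

Answer: 69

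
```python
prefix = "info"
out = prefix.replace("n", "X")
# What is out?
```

Answer: 'iXfo'

Derivation:
Trace (tracking out):
prefix = 'info'  # -> prefix = 'info'
out = prefix.replace('n', 'X')  # -> out = 'iXfo'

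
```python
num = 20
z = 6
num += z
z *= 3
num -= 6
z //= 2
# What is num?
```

Answer: 20

Derivation:
Trace (tracking num):
num = 20  # -> num = 20
z = 6  # -> z = 6
num += z  # -> num = 26
z *= 3  # -> z = 18
num -= 6  # -> num = 20
z //= 2  # -> z = 9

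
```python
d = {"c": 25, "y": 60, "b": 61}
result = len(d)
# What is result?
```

Answer: 3

Derivation:
Trace (tracking result):
d = {'c': 25, 'y': 60, 'b': 61}  # -> d = {'c': 25, 'y': 60, 'b': 61}
result = len(d)  # -> result = 3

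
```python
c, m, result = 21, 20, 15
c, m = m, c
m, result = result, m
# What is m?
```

Trace (tracking m):
c, m, result = (21, 20, 15)  # -> c = 21, m = 20, result = 15
c, m = (m, c)  # -> c = 20, m = 21
m, result = (result, m)  # -> m = 15, result = 21

Answer: 15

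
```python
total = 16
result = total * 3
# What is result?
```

Trace (tracking result):
total = 16  # -> total = 16
result = total * 3  # -> result = 48

Answer: 48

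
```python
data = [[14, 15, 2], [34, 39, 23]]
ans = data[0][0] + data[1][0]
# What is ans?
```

Answer: 48

Derivation:
Trace (tracking ans):
data = [[14, 15, 2], [34, 39, 23]]  # -> data = [[14, 15, 2], [34, 39, 23]]
ans = data[0][0] + data[1][0]  # -> ans = 48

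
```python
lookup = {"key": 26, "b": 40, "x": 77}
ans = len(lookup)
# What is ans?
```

Trace (tracking ans):
lookup = {'key': 26, 'b': 40, 'x': 77}  # -> lookup = {'key': 26, 'b': 40, 'x': 77}
ans = len(lookup)  # -> ans = 3

Answer: 3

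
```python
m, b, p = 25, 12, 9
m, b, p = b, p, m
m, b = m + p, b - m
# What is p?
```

Answer: 25

Derivation:
Trace (tracking p):
m, b, p = (25, 12, 9)  # -> m = 25, b = 12, p = 9
m, b, p = (b, p, m)  # -> m = 12, b = 9, p = 25
m, b = (m + p, b - m)  # -> m = 37, b = -3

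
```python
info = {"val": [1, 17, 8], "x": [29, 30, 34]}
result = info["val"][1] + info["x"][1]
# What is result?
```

Answer: 47

Derivation:
Trace (tracking result):
info = {'val': [1, 17, 8], 'x': [29, 30, 34]}  # -> info = {'val': [1, 17, 8], 'x': [29, 30, 34]}
result = info['val'][1] + info['x'][1]  # -> result = 47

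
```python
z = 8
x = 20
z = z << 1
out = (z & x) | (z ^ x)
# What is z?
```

Trace (tracking z):
z = 8  # -> z = 8
x = 20  # -> x = 20
z = z << 1  # -> z = 16
out = z & x | z ^ x  # -> out = 20

Answer: 16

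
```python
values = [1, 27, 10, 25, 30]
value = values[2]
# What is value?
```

Trace (tracking value):
values = [1, 27, 10, 25, 30]  # -> values = [1, 27, 10, 25, 30]
value = values[2]  # -> value = 10

Answer: 10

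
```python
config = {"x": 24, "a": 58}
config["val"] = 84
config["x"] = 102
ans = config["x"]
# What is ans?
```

Trace (tracking ans):
config = {'x': 24, 'a': 58}  # -> config = {'x': 24, 'a': 58}
config['val'] = 84  # -> config = {'x': 24, 'a': 58, 'val': 84}
config['x'] = 102  # -> config = {'x': 102, 'a': 58, 'val': 84}
ans = config['x']  # -> ans = 102

Answer: 102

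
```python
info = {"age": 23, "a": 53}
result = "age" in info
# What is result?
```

Trace (tracking result):
info = {'age': 23, 'a': 53}  # -> info = {'age': 23, 'a': 53}
result = 'age' in info  # -> result = True

Answer: True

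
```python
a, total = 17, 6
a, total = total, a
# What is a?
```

Answer: 6

Derivation:
Trace (tracking a):
a, total = (17, 6)  # -> a = 17, total = 6
a, total = (total, a)  # -> a = 6, total = 17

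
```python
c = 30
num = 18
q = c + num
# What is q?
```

Trace (tracking q):
c = 30  # -> c = 30
num = 18  # -> num = 18
q = c + num  # -> q = 48

Answer: 48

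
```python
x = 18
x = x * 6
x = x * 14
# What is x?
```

Answer: 1512

Derivation:
Trace (tracking x):
x = 18  # -> x = 18
x = x * 6  # -> x = 108
x = x * 14  # -> x = 1512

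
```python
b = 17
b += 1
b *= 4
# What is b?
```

Trace (tracking b):
b = 17  # -> b = 17
b += 1  # -> b = 18
b *= 4  # -> b = 72

Answer: 72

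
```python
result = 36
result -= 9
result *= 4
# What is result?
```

Answer: 108

Derivation:
Trace (tracking result):
result = 36  # -> result = 36
result -= 9  # -> result = 27
result *= 4  # -> result = 108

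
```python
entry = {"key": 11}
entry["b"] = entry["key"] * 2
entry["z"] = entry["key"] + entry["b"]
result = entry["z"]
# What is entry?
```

Trace (tracking entry):
entry = {'key': 11}  # -> entry = {'key': 11}
entry['b'] = entry['key'] * 2  # -> entry = {'key': 11, 'b': 22}
entry['z'] = entry['key'] + entry['b']  # -> entry = {'key': 11, 'b': 22, 'z': 33}
result = entry['z']  # -> result = 33

Answer: {'key': 11, 'b': 22, 'z': 33}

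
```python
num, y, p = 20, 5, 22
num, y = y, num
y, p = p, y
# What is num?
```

Answer: 5

Derivation:
Trace (tracking num):
num, y, p = (20, 5, 22)  # -> num = 20, y = 5, p = 22
num, y = (y, num)  # -> num = 5, y = 20
y, p = (p, y)  # -> y = 22, p = 20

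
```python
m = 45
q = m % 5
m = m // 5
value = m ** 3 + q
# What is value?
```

Answer: 729

Derivation:
Trace (tracking value):
m = 45  # -> m = 45
q = m % 5  # -> q = 0
m = m // 5  # -> m = 9
value = m ** 3 + q  # -> value = 729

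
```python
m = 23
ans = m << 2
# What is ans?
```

Answer: 92

Derivation:
Trace (tracking ans):
m = 23  # -> m = 23
ans = m << 2  # -> ans = 92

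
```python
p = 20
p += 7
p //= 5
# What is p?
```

Answer: 5

Derivation:
Trace (tracking p):
p = 20  # -> p = 20
p += 7  # -> p = 27
p //= 5  # -> p = 5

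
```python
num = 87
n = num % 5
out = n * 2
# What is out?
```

Answer: 4

Derivation:
Trace (tracking out):
num = 87  # -> num = 87
n = num % 5  # -> n = 2
out = n * 2  # -> out = 4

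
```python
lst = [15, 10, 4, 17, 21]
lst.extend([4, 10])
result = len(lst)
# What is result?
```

Trace (tracking result):
lst = [15, 10, 4, 17, 21]  # -> lst = [15, 10, 4, 17, 21]
lst.extend([4, 10])  # -> lst = [15, 10, 4, 17, 21, 4, 10]
result = len(lst)  # -> result = 7

Answer: 7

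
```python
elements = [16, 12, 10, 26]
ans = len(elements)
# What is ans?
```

Trace (tracking ans):
elements = [16, 12, 10, 26]  # -> elements = [16, 12, 10, 26]
ans = len(elements)  # -> ans = 4

Answer: 4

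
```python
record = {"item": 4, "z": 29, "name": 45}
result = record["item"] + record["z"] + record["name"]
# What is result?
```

Answer: 78

Derivation:
Trace (tracking result):
record = {'item': 4, 'z': 29, 'name': 45}  # -> record = {'item': 4, 'z': 29, 'name': 45}
result = record['item'] + record['z'] + record['name']  # -> result = 78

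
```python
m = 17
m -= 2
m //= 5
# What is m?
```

Answer: 3

Derivation:
Trace (tracking m):
m = 17  # -> m = 17
m -= 2  # -> m = 15
m //= 5  # -> m = 3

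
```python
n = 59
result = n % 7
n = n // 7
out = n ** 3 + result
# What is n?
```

Answer: 8

Derivation:
Trace (tracking n):
n = 59  # -> n = 59
result = n % 7  # -> result = 3
n = n // 7  # -> n = 8
out = n ** 3 + result  # -> out = 515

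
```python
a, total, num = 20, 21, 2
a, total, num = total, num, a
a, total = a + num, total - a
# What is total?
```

Answer: -19

Derivation:
Trace (tracking total):
a, total, num = (20, 21, 2)  # -> a = 20, total = 21, num = 2
a, total, num = (total, num, a)  # -> a = 21, total = 2, num = 20
a, total = (a + num, total - a)  # -> a = 41, total = -19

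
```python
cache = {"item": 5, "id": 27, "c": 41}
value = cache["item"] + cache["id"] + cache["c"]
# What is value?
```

Answer: 73

Derivation:
Trace (tracking value):
cache = {'item': 5, 'id': 27, 'c': 41}  # -> cache = {'item': 5, 'id': 27, 'c': 41}
value = cache['item'] + cache['id'] + cache['c']  # -> value = 73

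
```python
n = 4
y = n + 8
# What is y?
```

Trace (tracking y):
n = 4  # -> n = 4
y = n + 8  # -> y = 12

Answer: 12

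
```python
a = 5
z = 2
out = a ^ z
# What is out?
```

Trace (tracking out):
a = 5  # -> a = 5
z = 2  # -> z = 2
out = a ^ z  # -> out = 7

Answer: 7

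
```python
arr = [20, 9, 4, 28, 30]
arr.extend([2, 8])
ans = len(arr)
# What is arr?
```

Answer: [20, 9, 4, 28, 30, 2, 8]

Derivation:
Trace (tracking arr):
arr = [20, 9, 4, 28, 30]  # -> arr = [20, 9, 4, 28, 30]
arr.extend([2, 8])  # -> arr = [20, 9, 4, 28, 30, 2, 8]
ans = len(arr)  # -> ans = 7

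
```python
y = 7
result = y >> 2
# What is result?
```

Answer: 1

Derivation:
Trace (tracking result):
y = 7  # -> y = 7
result = y >> 2  # -> result = 1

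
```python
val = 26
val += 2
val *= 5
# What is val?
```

Trace (tracking val):
val = 26  # -> val = 26
val += 2  # -> val = 28
val *= 5  # -> val = 140

Answer: 140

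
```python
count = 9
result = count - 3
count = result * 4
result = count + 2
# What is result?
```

Trace (tracking result):
count = 9  # -> count = 9
result = count - 3  # -> result = 6
count = result * 4  # -> count = 24
result = count + 2  # -> result = 26

Answer: 26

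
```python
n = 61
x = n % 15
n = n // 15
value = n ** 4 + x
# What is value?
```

Answer: 257

Derivation:
Trace (tracking value):
n = 61  # -> n = 61
x = n % 15  # -> x = 1
n = n // 15  # -> n = 4
value = n ** 4 + x  # -> value = 257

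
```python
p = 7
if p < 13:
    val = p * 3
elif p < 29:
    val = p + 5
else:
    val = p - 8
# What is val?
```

Answer: 21

Derivation:
Trace (tracking val):
p = 7  # -> p = 7
if p < 13:  # condition is True
    val = p * 3  # -> val = 21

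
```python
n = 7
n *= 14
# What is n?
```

Trace (tracking n):
n = 7  # -> n = 7
n *= 14  # -> n = 98

Answer: 98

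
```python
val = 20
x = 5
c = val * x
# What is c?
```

Answer: 100

Derivation:
Trace (tracking c):
val = 20  # -> val = 20
x = 5  # -> x = 5
c = val * x  # -> c = 100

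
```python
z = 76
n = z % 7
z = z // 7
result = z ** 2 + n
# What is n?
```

Trace (tracking n):
z = 76  # -> z = 76
n = z % 7  # -> n = 6
z = z // 7  # -> z = 10
result = z ** 2 + n  # -> result = 106

Answer: 6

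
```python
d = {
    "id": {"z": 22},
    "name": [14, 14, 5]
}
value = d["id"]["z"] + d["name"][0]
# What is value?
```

Answer: 36

Derivation:
Trace (tracking value):
d = {'id': {'z': 22}, 'name': [14, 14, 5]}  # -> d = {'id': {'z': 22}, 'name': [14, 14, 5]}
value = d['id']['z'] + d['name'][0]  # -> value = 36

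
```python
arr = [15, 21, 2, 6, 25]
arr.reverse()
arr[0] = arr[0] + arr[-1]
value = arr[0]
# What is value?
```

Answer: 40

Derivation:
Trace (tracking value):
arr = [15, 21, 2, 6, 25]  # -> arr = [15, 21, 2, 6, 25]
arr.reverse()  # -> arr = [25, 6, 2, 21, 15]
arr[0] = arr[0] + arr[-1]  # -> arr = [40, 6, 2, 21, 15]
value = arr[0]  # -> value = 40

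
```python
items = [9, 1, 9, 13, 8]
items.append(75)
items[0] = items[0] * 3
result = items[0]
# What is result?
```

Trace (tracking result):
items = [9, 1, 9, 13, 8]  # -> items = [9, 1, 9, 13, 8]
items.append(75)  # -> items = [9, 1, 9, 13, 8, 75]
items[0] = items[0] * 3  # -> items = [27, 1, 9, 13, 8, 75]
result = items[0]  # -> result = 27

Answer: 27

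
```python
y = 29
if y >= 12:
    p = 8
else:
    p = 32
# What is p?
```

Answer: 8

Derivation:
Trace (tracking p):
y = 29  # -> y = 29
if y >= 12:  # condition is True
    p = 8  # -> p = 8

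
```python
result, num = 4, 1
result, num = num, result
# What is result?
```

Trace (tracking result):
result, num = (4, 1)  # -> result = 4, num = 1
result, num = (num, result)  # -> result = 1, num = 4

Answer: 1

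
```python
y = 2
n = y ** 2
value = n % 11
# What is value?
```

Trace (tracking value):
y = 2  # -> y = 2
n = y ** 2  # -> n = 4
value = n % 11  # -> value = 4

Answer: 4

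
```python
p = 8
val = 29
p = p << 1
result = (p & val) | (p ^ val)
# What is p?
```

Trace (tracking p):
p = 8  # -> p = 8
val = 29  # -> val = 29
p = p << 1  # -> p = 16
result = p & val | p ^ val  # -> result = 29

Answer: 16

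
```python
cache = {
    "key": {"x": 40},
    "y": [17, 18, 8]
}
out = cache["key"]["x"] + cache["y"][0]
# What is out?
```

Trace (tracking out):
cache = {'key': {'x': 40}, 'y': [17, 18, 8]}  # -> cache = {'key': {'x': 40}, 'y': [17, 18, 8]}
out = cache['key']['x'] + cache['y'][0]  # -> out = 57

Answer: 57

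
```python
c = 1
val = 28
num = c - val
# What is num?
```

Answer: -27

Derivation:
Trace (tracking num):
c = 1  # -> c = 1
val = 28  # -> val = 28
num = c - val  # -> num = -27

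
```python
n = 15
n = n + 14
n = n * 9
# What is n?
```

Answer: 261

Derivation:
Trace (tracking n):
n = 15  # -> n = 15
n = n + 14  # -> n = 29
n = n * 9  # -> n = 261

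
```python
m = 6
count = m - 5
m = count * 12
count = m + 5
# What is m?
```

Trace (tracking m):
m = 6  # -> m = 6
count = m - 5  # -> count = 1
m = count * 12  # -> m = 12
count = m + 5  # -> count = 17

Answer: 12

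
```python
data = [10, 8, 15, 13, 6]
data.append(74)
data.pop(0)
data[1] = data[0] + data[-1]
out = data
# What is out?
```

Answer: [8, 82, 13, 6, 74]

Derivation:
Trace (tracking out):
data = [10, 8, 15, 13, 6]  # -> data = [10, 8, 15, 13, 6]
data.append(74)  # -> data = [10, 8, 15, 13, 6, 74]
data.pop(0)  # -> data = [8, 15, 13, 6, 74]
data[1] = data[0] + data[-1]  # -> data = [8, 82, 13, 6, 74]
out = data  # -> out = [8, 82, 13, 6, 74]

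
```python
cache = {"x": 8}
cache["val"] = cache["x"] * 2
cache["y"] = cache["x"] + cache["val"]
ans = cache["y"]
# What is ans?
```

Answer: 24

Derivation:
Trace (tracking ans):
cache = {'x': 8}  # -> cache = {'x': 8}
cache['val'] = cache['x'] * 2  # -> cache = {'x': 8, 'val': 16}
cache['y'] = cache['x'] + cache['val']  # -> cache = {'x': 8, 'val': 16, 'y': 24}
ans = cache['y']  # -> ans = 24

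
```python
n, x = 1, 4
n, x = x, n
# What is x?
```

Answer: 1

Derivation:
Trace (tracking x):
n, x = (1, 4)  # -> n = 1, x = 4
n, x = (x, n)  # -> n = 4, x = 1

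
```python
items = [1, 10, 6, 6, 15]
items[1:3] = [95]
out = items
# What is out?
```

Trace (tracking out):
items = [1, 10, 6, 6, 15]  # -> items = [1, 10, 6, 6, 15]
items[1:3] = [95]  # -> items = [1, 95, 6, 15]
out = items  # -> out = [1, 95, 6, 15]

Answer: [1, 95, 6, 15]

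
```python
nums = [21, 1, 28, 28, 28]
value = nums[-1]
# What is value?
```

Answer: 28

Derivation:
Trace (tracking value):
nums = [21, 1, 28, 28, 28]  # -> nums = [21, 1, 28, 28, 28]
value = nums[-1]  # -> value = 28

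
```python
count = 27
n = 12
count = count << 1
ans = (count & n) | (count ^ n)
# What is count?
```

Trace (tracking count):
count = 27  # -> count = 27
n = 12  # -> n = 12
count = count << 1  # -> count = 54
ans = count & n | count ^ n  # -> ans = 62

Answer: 54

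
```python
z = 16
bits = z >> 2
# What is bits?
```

Answer: 4

Derivation:
Trace (tracking bits):
z = 16  # -> z = 16
bits = z >> 2  # -> bits = 4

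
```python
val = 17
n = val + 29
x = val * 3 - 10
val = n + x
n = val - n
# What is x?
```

Trace (tracking x):
val = 17  # -> val = 17
n = val + 29  # -> n = 46
x = val * 3 - 10  # -> x = 41
val = n + x  # -> val = 87
n = val - n  # -> n = 41

Answer: 41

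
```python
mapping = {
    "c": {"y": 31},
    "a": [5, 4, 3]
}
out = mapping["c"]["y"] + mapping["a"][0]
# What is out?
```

Trace (tracking out):
mapping = {'c': {'y': 31}, 'a': [5, 4, 3]}  # -> mapping = {'c': {'y': 31}, 'a': [5, 4, 3]}
out = mapping['c']['y'] + mapping['a'][0]  # -> out = 36

Answer: 36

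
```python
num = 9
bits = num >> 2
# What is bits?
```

Trace (tracking bits):
num = 9  # -> num = 9
bits = num >> 2  # -> bits = 2

Answer: 2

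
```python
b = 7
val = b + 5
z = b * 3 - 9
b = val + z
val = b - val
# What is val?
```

Answer: 12

Derivation:
Trace (tracking val):
b = 7  # -> b = 7
val = b + 5  # -> val = 12
z = b * 3 - 9  # -> z = 12
b = val + z  # -> b = 24
val = b - val  # -> val = 12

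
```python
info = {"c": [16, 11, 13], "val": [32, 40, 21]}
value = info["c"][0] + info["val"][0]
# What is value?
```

Trace (tracking value):
info = {'c': [16, 11, 13], 'val': [32, 40, 21]}  # -> info = {'c': [16, 11, 13], 'val': [32, 40, 21]}
value = info['c'][0] + info['val'][0]  # -> value = 48

Answer: 48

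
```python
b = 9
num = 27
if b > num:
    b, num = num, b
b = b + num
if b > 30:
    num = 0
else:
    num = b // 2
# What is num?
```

Answer: 0

Derivation:
Trace (tracking num):
b = 9  # -> b = 9
num = 27  # -> num = 27
if b > num:  # condition is False
b = b + num  # -> b = 36
if b > 30:  # condition is True
    num = 0  # -> num = 0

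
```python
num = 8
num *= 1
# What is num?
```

Trace (tracking num):
num = 8  # -> num = 8
num *= 1  # -> num = 8

Answer: 8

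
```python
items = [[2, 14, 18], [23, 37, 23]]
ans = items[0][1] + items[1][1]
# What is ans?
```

Trace (tracking ans):
items = [[2, 14, 18], [23, 37, 23]]  # -> items = [[2, 14, 18], [23, 37, 23]]
ans = items[0][1] + items[1][1]  # -> ans = 51

Answer: 51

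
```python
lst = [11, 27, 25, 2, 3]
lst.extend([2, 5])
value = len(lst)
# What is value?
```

Answer: 7

Derivation:
Trace (tracking value):
lst = [11, 27, 25, 2, 3]  # -> lst = [11, 27, 25, 2, 3]
lst.extend([2, 5])  # -> lst = [11, 27, 25, 2, 3, 2, 5]
value = len(lst)  # -> value = 7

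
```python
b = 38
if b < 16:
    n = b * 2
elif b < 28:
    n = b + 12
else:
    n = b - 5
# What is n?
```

Trace (tracking n):
b = 38  # -> b = 38
if b < 16:  # condition is False
elif b < 28:  # condition is False
else:
    n = b - 5  # -> n = 33

Answer: 33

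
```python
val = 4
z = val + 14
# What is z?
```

Trace (tracking z):
val = 4  # -> val = 4
z = val + 14  # -> z = 18

Answer: 18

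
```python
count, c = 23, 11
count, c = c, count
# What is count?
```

Answer: 11

Derivation:
Trace (tracking count):
count, c = (23, 11)  # -> count = 23, c = 11
count, c = (c, count)  # -> count = 11, c = 23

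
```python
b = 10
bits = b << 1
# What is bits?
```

Trace (tracking bits):
b = 10  # -> b = 10
bits = b << 1  # -> bits = 20

Answer: 20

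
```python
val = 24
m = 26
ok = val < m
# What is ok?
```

Answer: True

Derivation:
Trace (tracking ok):
val = 24  # -> val = 24
m = 26  # -> m = 26
ok = val < m  # -> ok = True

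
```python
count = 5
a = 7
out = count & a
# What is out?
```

Answer: 5

Derivation:
Trace (tracking out):
count = 5  # -> count = 5
a = 7  # -> a = 7
out = count & a  # -> out = 5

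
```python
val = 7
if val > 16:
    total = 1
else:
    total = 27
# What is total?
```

Trace (tracking total):
val = 7  # -> val = 7
if val > 16:  # condition is False
else:
    total = 27  # -> total = 27

Answer: 27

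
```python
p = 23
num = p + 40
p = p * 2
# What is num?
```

Answer: 63

Derivation:
Trace (tracking num):
p = 23  # -> p = 23
num = p + 40  # -> num = 63
p = p * 2  # -> p = 46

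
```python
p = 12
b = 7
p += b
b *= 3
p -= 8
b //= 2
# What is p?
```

Trace (tracking p):
p = 12  # -> p = 12
b = 7  # -> b = 7
p += b  # -> p = 19
b *= 3  # -> b = 21
p -= 8  # -> p = 11
b //= 2  # -> b = 10

Answer: 11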